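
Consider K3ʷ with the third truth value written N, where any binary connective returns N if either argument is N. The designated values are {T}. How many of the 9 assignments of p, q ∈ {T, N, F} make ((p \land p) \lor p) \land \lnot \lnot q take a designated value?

1

Designated under: (p=T, q=T).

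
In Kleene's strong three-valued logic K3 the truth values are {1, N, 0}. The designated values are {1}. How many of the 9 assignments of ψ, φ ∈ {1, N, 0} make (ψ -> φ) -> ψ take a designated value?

Designated under: (ψ=1, φ=1); (ψ=1, φ=N); (ψ=1, φ=0).

3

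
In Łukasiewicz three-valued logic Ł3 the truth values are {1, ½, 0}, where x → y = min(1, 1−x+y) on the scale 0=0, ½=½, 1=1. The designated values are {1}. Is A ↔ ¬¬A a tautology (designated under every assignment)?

Yes

Every assignment of A over {1, ½, 0} gives a value in {1}.
In particular, with A=½: A ↔ ¬¬A = 1.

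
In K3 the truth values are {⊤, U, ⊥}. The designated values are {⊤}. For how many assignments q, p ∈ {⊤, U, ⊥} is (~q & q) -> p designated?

7

Of the 9 assignments, 7 give a value in {⊤}.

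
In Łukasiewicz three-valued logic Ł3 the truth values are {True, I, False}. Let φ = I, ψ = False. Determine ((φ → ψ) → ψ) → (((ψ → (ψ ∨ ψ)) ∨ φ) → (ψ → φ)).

True

φ → ψ = I → False = I  [min(1, 1−½+0)]
(φ → ψ) → ψ = I → False = I
ψ ∨ ψ = False ∨ False = False
ψ → (ψ ∨ ψ) = False → False = True
(ψ → (ψ ∨ ψ)) ∨ φ = True ∨ I = True
ψ → φ = False → I = True
((ψ → (ψ ∨ ψ)) ∨ φ) → (ψ → φ) = True → True = True
((φ → ψ) → ψ) → (((ψ → (ψ ∨ ψ)) ∨ φ) → (ψ → φ)) = I → True = True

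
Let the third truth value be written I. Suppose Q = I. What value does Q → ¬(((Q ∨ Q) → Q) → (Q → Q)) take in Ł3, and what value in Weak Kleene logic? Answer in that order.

In Ł3: Q ∨ Q = I ∨ I = I
(Q ∨ Q) → Q = I → I = ⊤  [min(1, 1−½+½)]
Q → Q = I → I = ⊤
((Q ∨ Q) → Q) → (Q → Q) = ⊤ → ⊤ = ⊤
¬(((Q ∨ Q) → Q) → (Q → Q)) = ¬⊤ = ⊥
Q → ¬(((Q ∨ Q) → Q) → (Q → Q)) = I → ⊥ = I
In Weak Kleene logic: Q ∨ Q = I ∨ I = I
(Q ∨ Q) → Q = I → I = I
Q → Q = I → I = I
((Q ∨ Q) → Q) → (Q → Q) = I → I = I
¬(((Q ∨ Q) → Q) → (Q → Q)) = ¬I = I
Q → ¬(((Q ∨ Q) → Q) → (Q → Q)) = I → I = I

I; I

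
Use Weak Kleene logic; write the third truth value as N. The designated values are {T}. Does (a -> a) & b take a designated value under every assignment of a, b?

No

Countermodel: a=T, b=N gives N, which is not designated.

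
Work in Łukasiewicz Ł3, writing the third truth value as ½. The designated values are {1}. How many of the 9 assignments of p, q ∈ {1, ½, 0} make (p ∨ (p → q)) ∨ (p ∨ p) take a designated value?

Of the 9 assignments, 8 give a value in {1}.

8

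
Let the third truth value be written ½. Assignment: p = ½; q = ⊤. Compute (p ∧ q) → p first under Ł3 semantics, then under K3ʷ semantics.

In Ł3: p ∧ q = ½ ∧ ⊤ = ½
(p ∧ q) → p = ½ → ½ = ⊤  [min(1, 1−½+½)]
In K3ʷ: p ∧ q = ½ ∧ ⊤ = ½
(p ∧ q) → p = ½ → ½ = ½  [any arg is the third value ⇒ result is the third value]
They differ because Ł3 and K3ʷ treat ½ differently under the binary connectives.

⊤; ½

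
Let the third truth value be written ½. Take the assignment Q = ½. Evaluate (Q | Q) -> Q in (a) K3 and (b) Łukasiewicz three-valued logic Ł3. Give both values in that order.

½; true

In K3: Q | Q = ½ | ½ = ½
(Q | Q) -> Q = ½ -> ½ = ½  [~½ | ½]
In Łukasiewicz three-valued logic Ł3: Q | Q = ½ | ½ = ½
(Q | Q) -> Q = ½ -> ½ = true  [min(1, 1−½+½)]
They differ because K3 and Łukasiewicz three-valued logic Ł3 treat ½ differently under implication.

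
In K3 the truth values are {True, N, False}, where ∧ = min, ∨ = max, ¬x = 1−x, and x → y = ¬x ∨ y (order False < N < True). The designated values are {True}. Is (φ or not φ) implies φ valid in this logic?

No

Countermodel: φ=N gives N, which is not designated.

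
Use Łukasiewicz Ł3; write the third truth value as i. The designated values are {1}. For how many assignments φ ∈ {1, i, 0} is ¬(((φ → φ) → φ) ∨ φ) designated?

φ=1: 0 ·
φ=i: i ·
φ=0: 1 ✓

1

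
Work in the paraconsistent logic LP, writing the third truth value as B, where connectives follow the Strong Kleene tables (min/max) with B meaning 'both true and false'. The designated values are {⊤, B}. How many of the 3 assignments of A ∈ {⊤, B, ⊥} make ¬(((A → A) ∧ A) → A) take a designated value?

A=⊤: ⊥ ·
A=B: B ✓
A=⊥: ⊥ ·

1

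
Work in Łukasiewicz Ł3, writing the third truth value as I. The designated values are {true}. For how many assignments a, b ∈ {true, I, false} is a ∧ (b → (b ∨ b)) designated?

3

Designated under: (a=true, b=true); (a=true, b=I); (a=true, b=false).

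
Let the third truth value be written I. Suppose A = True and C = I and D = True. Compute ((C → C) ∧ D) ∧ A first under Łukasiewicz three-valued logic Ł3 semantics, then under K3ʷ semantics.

True; I

In Łukasiewicz three-valued logic Ł3: C → C = I → I = True  [min(1, 1−½+½)]
(C → C) ∧ D = True ∧ True = True
((C → C) ∧ D) ∧ A = True ∧ True = True
In K3ʷ: C → C = I → I = I  [any arg is the third value ⇒ result is the third value]
(C → C) ∧ D = I ∧ True = I
((C → C) ∧ D) ∧ A = I ∧ True = I
They differ because Łukasiewicz three-valued logic Ł3 and K3ʷ treat I differently under the binary connectives.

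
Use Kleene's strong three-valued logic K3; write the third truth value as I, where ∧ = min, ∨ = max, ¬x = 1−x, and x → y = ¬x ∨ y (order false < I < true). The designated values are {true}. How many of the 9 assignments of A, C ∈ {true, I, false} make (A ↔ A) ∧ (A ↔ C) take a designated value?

2

Designated under: (A=true, C=true); (A=false, C=false).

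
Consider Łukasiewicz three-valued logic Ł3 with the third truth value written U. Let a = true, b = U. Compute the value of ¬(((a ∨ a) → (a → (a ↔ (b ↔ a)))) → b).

false

a ∨ a = true ∨ true = true
b ↔ a = U ↔ true = U  [1 − |½−1|]
a ↔ (b ↔ a) = true ↔ U = U
a → (a ↔ (b ↔ a)) = true → U = U
(a ∨ a) → (a → (a ↔ (b ↔ a))) = true → U = U
((a ∨ a) → (a → (a ↔ (b ↔ a)))) → b = U → U = true
¬(((a ∨ a) → (a → (a ↔ (b ↔ a)))) → b) = ¬true = false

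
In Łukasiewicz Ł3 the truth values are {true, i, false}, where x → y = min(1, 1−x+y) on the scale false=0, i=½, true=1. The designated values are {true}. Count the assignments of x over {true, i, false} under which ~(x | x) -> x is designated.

x=true: true ✓
x=i: true ✓
x=false: false ·

2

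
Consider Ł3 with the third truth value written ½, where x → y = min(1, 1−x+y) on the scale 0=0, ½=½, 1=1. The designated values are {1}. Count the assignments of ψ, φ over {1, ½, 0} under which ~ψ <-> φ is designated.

Designated under: (ψ=1, φ=0); (ψ=½, φ=½); (ψ=0, φ=1).

3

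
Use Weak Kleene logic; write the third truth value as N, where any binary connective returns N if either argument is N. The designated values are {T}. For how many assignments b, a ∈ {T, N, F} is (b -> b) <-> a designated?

Designated under: (b=T, a=T); (b=F, a=T).

2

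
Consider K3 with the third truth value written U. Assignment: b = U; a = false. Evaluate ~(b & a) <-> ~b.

U

b & a = U & false = false
~(b & a) = ~false = true
~b = ~U = U
~(b & a) <-> ~b = true <-> U = U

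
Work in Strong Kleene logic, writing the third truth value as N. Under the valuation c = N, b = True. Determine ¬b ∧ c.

¬b = ¬True = False
¬b ∧ c = False ∧ N = False

False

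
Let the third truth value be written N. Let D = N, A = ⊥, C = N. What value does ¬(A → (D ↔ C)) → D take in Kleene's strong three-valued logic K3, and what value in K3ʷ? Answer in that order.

⊤; N

In Kleene's strong three-valued logic K3: D ↔ C = N ↔ N = N
A → (D ↔ C) = ⊥ → N = ⊤  [¬⊥ ∨ N]
¬(A → (D ↔ C)) = ¬⊤ = ⊥
¬(A → (D ↔ C)) → D = ⊥ → N = ⊤
In K3ʷ: D ↔ C = N ↔ N = N
A → (D ↔ C) = ⊥ → N = N  [any arg is the third value ⇒ result is the third value]
¬(A → (D ↔ C)) = ¬N = N
¬(A → (D ↔ C)) → D = N → N = N
They differ because Kleene's strong three-valued logic K3 and K3ʷ treat N differently under the binary connectives.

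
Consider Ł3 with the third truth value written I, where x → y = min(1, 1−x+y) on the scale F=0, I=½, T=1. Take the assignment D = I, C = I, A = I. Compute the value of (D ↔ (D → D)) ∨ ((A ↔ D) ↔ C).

D → D = I → I = T  [min(1, 1−½+½)]
D ↔ (D → D) = I ↔ T = I
A ↔ D = I ↔ I = T
(A ↔ D) ↔ C = T ↔ I = I
(D ↔ (D → D)) ∨ ((A ↔ D) ↔ C) = I ∨ I = I

I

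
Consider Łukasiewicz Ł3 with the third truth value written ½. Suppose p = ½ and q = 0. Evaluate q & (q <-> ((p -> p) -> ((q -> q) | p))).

p -> p = ½ -> ½ = 1  [min(1, 1−½+½)]
q -> q = 0 -> 0 = 1
(q -> q) | p = 1 | ½ = 1
(p -> p) -> ((q -> q) | p) = 1 -> 1 = 1
q <-> ((p -> p) -> ((q -> q) | p)) = 0 <-> 1 = 0
q & (q <-> ((p -> p) -> ((q -> q) | p))) = 0 & 0 = 0

0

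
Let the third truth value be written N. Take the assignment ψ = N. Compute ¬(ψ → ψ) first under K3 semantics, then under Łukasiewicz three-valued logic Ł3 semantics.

In K3: ψ → ψ = N → N = N  [¬N ∨ N]
¬(ψ → ψ) = ¬N = N
In Łukasiewicz three-valued logic Ł3: ψ → ψ = N → N = T  [min(1, 1−½+½)]
¬(ψ → ψ) = ¬T = F
They differ because K3 and Łukasiewicz three-valued logic Ł3 treat N differently under implication.

N; F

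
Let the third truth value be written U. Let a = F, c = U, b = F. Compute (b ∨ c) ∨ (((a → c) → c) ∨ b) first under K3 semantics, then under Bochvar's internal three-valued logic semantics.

U; U

In K3: b ∨ c = F ∨ U = U
a → c = F → U = T  [¬F ∨ U]
(a → c) → c = T → U = U
((a → c) → c) ∨ b = U ∨ F = U
(b ∨ c) ∨ (((a → c) → c) ∨ b) = U ∨ U = U
In Bochvar's internal three-valued logic: b ∨ c = F ∨ U = U
a → c = F → U = U
(a → c) → c = U → U = U
((a → c) → c) ∨ b = U ∨ F = U
(b ∨ c) ∨ (((a → c) → c) ∨ b) = U ∨ U = U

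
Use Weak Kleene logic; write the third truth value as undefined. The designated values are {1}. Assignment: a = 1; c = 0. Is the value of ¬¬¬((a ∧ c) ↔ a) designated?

Yes

a ∧ c = 1 ∧ 0 = 0
(a ∧ c) ↔ a = 0 ↔ 1 = 0
¬((a ∧ c) ↔ a) = ¬0 = 1
¬¬((a ∧ c) ↔ a) = ¬1 = 0
¬¬¬((a ∧ c) ↔ a) = ¬0 = 1
1 ∈ {1}.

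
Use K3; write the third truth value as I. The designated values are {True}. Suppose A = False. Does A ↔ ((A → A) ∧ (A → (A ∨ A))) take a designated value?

No

A → A = False → False = True
A ∨ A = False ∨ False = False
A → (A ∨ A) = False → False = True
(A → A) ∧ (A → (A ∨ A)) = True ∧ True = True
A ↔ ((A → A) ∧ (A → (A ∨ A))) = False ↔ True = False
False ∉ {True}.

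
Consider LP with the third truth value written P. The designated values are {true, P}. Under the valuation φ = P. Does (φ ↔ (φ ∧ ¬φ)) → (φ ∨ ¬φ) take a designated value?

¬φ = ¬P = P
φ ∧ ¬φ = P ∧ P = P
φ ↔ (φ ∧ ¬φ) = P ↔ P = P
¬φ = ¬P = P
φ ∨ ¬φ = P ∨ P = P
(φ ↔ (φ ∧ ¬φ)) → (φ ∨ ¬φ) = P → P = P
P ∈ {true, P}.

Yes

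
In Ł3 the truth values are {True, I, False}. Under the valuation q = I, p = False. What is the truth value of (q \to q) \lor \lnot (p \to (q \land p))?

True

q \to q = I \to I = True  [min(1, 1−½+½)]
q \land p = I \land False = False
p \to (q \land p) = False \to False = True
\lnot (p \to (q \land p)) = \lnot True = False
(q \to q) \lor \lnot (p \to (q \land p)) = True \lor False = True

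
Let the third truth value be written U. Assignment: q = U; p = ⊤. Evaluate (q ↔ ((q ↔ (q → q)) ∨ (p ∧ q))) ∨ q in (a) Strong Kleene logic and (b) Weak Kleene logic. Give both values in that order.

In Strong Kleene logic: q → q = U → U = U  [¬U ∨ U]
q ↔ (q → q) = U ↔ U = U
p ∧ q = ⊤ ∧ U = U
(q ↔ (q → q)) ∨ (p ∧ q) = U ∨ U = U
q ↔ ((q ↔ (q → q)) ∨ (p ∧ q)) = U ↔ U = U
(q ↔ ((q ↔ (q → q)) ∨ (p ∧ q))) ∨ q = U ∨ U = U
In Weak Kleene logic: q → q = U → U = U  [any arg is the third value ⇒ result is the third value]
q ↔ (q → q) = U ↔ U = U
p ∧ q = ⊤ ∧ U = U
(q ↔ (q → q)) ∨ (p ∧ q) = U ∨ U = U
q ↔ ((q ↔ (q → q)) ∨ (p ∧ q)) = U ↔ U = U
(q ↔ ((q ↔ (q → q)) ∨ (p ∧ q))) ∨ q = U ∨ U = U

U; U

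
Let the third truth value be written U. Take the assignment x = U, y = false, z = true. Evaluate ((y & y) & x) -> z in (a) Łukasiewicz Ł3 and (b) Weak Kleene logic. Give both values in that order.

true; U

In Łukasiewicz Ł3: y & y = false & false = false
(y & y) & x = false & U = false
((y & y) & x) -> z = false -> true = true
In Weak Kleene logic: y & y = false & false = false
(y & y) & x = false & U = U
((y & y) & x) -> z = U -> true = U  [any arg is the third value ⇒ result is the third value]
They differ because Łukasiewicz Ł3 and Weak Kleene logic treat U differently under the binary connectives.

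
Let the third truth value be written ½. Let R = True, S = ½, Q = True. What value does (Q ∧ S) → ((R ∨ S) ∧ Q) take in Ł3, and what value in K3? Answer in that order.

In Ł3: Q ∧ S = True ∧ ½ = ½
R ∨ S = True ∨ ½ = True
(R ∨ S) ∧ Q = True ∧ True = True
(Q ∧ S) → ((R ∨ S) ∧ Q) = ½ → True = True  [min(1, 1−½+1)]
In K3: Q ∧ S = True ∧ ½ = ½
R ∨ S = True ∨ ½ = True
(R ∨ S) ∧ Q = True ∧ True = True
(Q ∧ S) → ((R ∨ S) ∧ Q) = ½ → True = True

True; True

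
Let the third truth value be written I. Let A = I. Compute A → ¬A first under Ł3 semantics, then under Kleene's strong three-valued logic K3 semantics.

In Ł3: ¬A = ¬I = I
A → ¬A = I → I = T  [min(1, 1−½+½)]
In Kleene's strong three-valued logic K3: ¬A = ¬I = I
A → ¬A = I → I = I
They differ because Ł3 and Kleene's strong three-valued logic K3 treat I differently under implication.

T; I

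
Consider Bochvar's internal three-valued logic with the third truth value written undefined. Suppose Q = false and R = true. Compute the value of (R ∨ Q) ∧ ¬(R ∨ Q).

R ∨ Q = true ∨ false = true
R ∨ Q = true ∨ false = true
¬(R ∨ Q) = ¬true = false
(R ∨ Q) ∧ ¬(R ∨ Q) = true ∧ false = false

false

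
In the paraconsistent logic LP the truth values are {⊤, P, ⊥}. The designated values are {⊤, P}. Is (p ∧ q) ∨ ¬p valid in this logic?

No

Countermodel: p=⊤, q=⊥ gives ⊥, which is not designated.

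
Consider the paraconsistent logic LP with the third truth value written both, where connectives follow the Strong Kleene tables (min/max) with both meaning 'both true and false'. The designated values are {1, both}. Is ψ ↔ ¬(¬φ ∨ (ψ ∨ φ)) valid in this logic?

Countermodel: ψ=1, φ=1 gives 0, which is not designated.

No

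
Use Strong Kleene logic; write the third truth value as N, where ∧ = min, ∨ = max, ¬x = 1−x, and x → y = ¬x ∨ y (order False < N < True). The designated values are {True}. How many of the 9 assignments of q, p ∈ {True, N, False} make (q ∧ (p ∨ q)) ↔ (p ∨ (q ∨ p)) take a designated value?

Designated under: (q=True, p=True); (q=True, p=N); (q=True, p=False); (q=False, p=False).

4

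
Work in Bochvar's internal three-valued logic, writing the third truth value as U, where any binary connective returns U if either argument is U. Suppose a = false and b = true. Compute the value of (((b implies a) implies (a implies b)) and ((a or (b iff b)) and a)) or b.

true

b implies a = true implies false = false
a implies b = false implies true = true
(b implies a) implies (a implies b) = false implies true = true
b iff b = true iff true = true
a or (b iff b) = false or true = true
(a or (b iff b)) and a = true and false = false
((b implies a) implies (a implies b)) and ((a or (b iff b)) and a) = true and false = false
(((b implies a) implies (a implies b)) and ((a or (b iff b)) and a)) or b = false or true = true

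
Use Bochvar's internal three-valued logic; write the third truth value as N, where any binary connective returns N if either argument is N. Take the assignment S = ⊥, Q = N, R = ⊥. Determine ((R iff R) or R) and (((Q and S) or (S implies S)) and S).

N

R iff R = ⊥ iff ⊥ = ⊤
(R iff R) or R = ⊤ or ⊥ = ⊤
Q and S = N and ⊥ = N
S implies S = ⊥ implies ⊥ = ⊤
(Q and S) or (S implies S) = N or ⊤ = N
((Q and S) or (S implies S)) and S = N and ⊥ = N
((R iff R) or R) and (((Q and S) or (S implies S)) and S) = ⊤ and N = N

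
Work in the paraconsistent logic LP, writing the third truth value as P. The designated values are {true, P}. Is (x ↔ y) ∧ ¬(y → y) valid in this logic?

No

Countermodel: x=true, y=true gives false, which is not designated.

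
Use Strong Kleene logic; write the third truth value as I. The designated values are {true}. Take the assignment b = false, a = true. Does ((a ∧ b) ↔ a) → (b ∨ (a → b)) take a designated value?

a ∧ b = true ∧ false = false
(a ∧ b) ↔ a = false ↔ true = false
a → b = true → false = false
b ∨ (a → b) = false ∨ false = false
((a ∧ b) ↔ a) → (b ∨ (a → b)) = false → false = true
true ∈ {true}.

Yes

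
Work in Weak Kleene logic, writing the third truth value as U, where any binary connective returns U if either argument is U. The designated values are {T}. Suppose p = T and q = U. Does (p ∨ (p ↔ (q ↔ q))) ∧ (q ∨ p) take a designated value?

q ↔ q = U ↔ U = U
p ↔ (q ↔ q) = T ↔ U = U
p ∨ (p ↔ (q ↔ q)) = T ∨ U = U
q ∨ p = U ∨ T = U
(p ∨ (p ↔ (q ↔ q))) ∧ (q ∨ p) = U ∧ U = U
U ∉ {T}.

No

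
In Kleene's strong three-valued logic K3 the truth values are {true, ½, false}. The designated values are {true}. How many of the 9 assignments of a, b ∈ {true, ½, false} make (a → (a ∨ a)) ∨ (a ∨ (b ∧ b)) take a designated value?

7

Of the 9 assignments, 7 give a value in {true}.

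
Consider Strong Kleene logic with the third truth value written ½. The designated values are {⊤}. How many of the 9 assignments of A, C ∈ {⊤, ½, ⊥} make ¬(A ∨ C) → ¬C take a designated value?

7

Of the 9 assignments, 7 give a value in {⊤}.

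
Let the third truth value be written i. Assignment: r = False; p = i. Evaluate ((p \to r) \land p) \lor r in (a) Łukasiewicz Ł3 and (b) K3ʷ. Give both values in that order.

In Łukasiewicz Ł3: p \to r = i \to False = i  [min(1, 1−½+0)]
(p \to r) \land p = i \land i = i
((p \to r) \land p) \lor r = i \lor False = i
In K3ʷ: p \to r = i \to False = i  [any arg is the third value ⇒ result is the third value]
(p \to r) \land p = i \land i = i
((p \to r) \land p) \lor r = i \lor False = i

i; i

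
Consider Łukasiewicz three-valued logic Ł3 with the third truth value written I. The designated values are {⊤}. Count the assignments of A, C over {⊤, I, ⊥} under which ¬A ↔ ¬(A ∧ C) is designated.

Of the 9 assignments, 6 give a value in {⊤}.

6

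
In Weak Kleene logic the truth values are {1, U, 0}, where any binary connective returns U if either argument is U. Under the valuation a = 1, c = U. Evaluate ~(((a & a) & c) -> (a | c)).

U

a & a = 1 & 1 = 1
(a & a) & c = 1 & U = U
a | c = 1 | U = U
((a & a) & c) -> (a | c) = U -> U = U  [any arg is the third value ⇒ result is the third value]
~(((a & a) & c) -> (a | c)) = ~U = U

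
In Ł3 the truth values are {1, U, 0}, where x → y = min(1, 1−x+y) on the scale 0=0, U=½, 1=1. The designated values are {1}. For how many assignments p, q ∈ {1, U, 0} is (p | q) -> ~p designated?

Of the 9 assignments, 5 give a value in {1}.

5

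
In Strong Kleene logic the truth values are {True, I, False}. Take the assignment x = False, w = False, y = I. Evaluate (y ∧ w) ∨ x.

y ∧ w = I ∧ False = False
(y ∧ w) ∨ x = False ∨ False = False

False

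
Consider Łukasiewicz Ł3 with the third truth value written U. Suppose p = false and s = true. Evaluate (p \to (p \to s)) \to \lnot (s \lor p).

false

p \to s = false \to true = true
p \to (p \to s) = false \to true = true
s \lor p = true \lor false = true
\lnot (s \lor p) = \lnot true = false
(p \to (p \to s)) \to \lnot (s \lor p) = true \to false = false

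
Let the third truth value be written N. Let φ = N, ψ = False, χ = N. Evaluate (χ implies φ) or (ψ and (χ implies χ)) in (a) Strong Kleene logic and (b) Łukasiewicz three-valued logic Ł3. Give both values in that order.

In Strong Kleene logic: χ implies φ = N implies N = N  [not N or N]
χ implies χ = N implies N = N
ψ and (χ implies χ) = False and N = False
(χ implies φ) or (ψ and (χ implies χ)) = N or False = N
In Łukasiewicz three-valued logic Ł3: χ implies φ = N implies N = True
χ implies χ = N implies N = True
ψ and (χ implies χ) = False and True = False
(χ implies φ) or (ψ and (χ implies χ)) = True or False = True
They differ because Strong Kleene logic and Łukasiewicz three-valued logic Ł3 treat N differently under implication.

N; True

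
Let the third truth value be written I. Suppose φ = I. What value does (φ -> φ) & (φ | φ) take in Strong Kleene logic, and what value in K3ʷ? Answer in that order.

I; I

In Strong Kleene logic: φ -> φ = I -> I = I  [~I | I]
φ | φ = I | I = I
(φ -> φ) & (φ | φ) = I & I = I
In K3ʷ: φ -> φ = I -> I = I  [any arg is the third value ⇒ result is the third value]
φ | φ = I | I = I
(φ -> φ) & (φ | φ) = I & I = I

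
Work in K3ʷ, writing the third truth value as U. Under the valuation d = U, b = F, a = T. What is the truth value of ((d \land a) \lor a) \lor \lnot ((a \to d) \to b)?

d \land a = U \land T = U
(d \land a) \lor a = U \lor T = U
a \to d = T \to U = U  [any arg is the third value ⇒ result is the third value]
(a \to d) \to b = U \to F = U
\lnot ((a \to d) \to b) = \lnot U = U
((d \land a) \lor a) \lor \lnot ((a \to d) \to b) = U \lor U = U

U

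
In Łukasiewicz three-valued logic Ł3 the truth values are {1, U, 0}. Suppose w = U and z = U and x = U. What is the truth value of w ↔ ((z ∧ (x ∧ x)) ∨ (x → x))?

x ∧ x = U ∧ U = U
z ∧ (x ∧ x) = U ∧ U = U
x → x = U → U = 1
(z ∧ (x ∧ x)) ∨ (x → x) = U ∨ 1 = 1
w ↔ ((z ∧ (x ∧ x)) ∨ (x → x)) = U ↔ 1 = U

U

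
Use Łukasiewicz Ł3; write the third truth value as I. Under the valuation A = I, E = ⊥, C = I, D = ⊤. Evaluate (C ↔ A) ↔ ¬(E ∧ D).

C ↔ A = I ↔ I = ⊤  [1 − |½−½|]
E ∧ D = ⊥ ∧ ⊤ = ⊥
¬(E ∧ D) = ¬⊥ = ⊤
(C ↔ A) ↔ ¬(E ∧ D) = ⊤ ↔ ⊤ = ⊤

⊤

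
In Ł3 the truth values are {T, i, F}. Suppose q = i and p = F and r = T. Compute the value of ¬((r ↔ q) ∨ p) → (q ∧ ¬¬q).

T

r ↔ q = T ↔ i = i  [1 − |1−½|]
(r ↔ q) ∨ p = i ∨ F = i
¬((r ↔ q) ∨ p) = ¬i = i
¬q = ¬i = i
¬¬q = ¬i = i
q ∧ ¬¬q = i ∧ i = i
¬((r ↔ q) ∨ p) → (q ∧ ¬¬q) = i → i = T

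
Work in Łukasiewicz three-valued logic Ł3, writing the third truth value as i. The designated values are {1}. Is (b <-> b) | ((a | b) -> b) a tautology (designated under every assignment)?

Every assignment of b, a over {1, i, 0} gives a value in {1}.
In particular, with b=i, a=i: (b <-> b) | ((a | b) -> b) = 1.

Yes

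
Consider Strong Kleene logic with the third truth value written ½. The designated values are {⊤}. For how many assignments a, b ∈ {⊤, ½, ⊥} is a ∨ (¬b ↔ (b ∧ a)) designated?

Designated under: (a=⊤, b=⊤); (a=⊤, b=½); (a=⊤, b=⊥); (a=⊥, b=⊤).

4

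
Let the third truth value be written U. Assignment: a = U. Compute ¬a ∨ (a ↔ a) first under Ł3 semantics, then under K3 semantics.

True; U

In Ł3: ¬a = ¬U = U
a ↔ a = U ↔ U = True
¬a ∨ (a ↔ a) = U ∨ True = True
In K3: ¬a = ¬U = U
a ↔ a = U ↔ U = U
¬a ∨ (a ↔ a) = U ∨ U = U
They differ because Ł3 and K3 treat U differently under implication.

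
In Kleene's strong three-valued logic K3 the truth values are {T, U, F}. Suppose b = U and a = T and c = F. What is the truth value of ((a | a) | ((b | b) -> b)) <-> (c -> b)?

T

a | a = T | T = T
b | b = U | U = U
(b | b) -> b = U -> U = U  [~U | U]
(a | a) | ((b | b) -> b) = T | U = T
c -> b = F -> U = T
((a | a) | ((b | b) -> b)) <-> (c -> b) = T <-> T = T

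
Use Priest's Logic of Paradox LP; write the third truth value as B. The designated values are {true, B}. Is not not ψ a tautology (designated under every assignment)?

No

Countermodel: ψ=false gives false, which is not designated.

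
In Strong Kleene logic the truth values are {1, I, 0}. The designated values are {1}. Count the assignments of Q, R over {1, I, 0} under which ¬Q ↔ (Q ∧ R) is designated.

Designated under: (Q=1, R=0).

1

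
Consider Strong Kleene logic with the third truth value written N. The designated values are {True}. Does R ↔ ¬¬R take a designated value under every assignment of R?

No

Countermodel: R=N gives N, which is not designated.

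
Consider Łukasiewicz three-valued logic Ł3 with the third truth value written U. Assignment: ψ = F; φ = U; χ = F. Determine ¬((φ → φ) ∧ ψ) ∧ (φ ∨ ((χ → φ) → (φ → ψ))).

U

φ → φ = U → U = T  [min(1, 1−½+½)]
(φ → φ) ∧ ψ = T ∧ F = F
¬((φ → φ) ∧ ψ) = ¬F = T
χ → φ = F → U = T
φ → ψ = U → F = U
(χ → φ) → (φ → ψ) = T → U = U
φ ∨ ((χ → φ) → (φ → ψ)) = U ∨ U = U
¬((φ → φ) ∧ ψ) ∧ (φ ∨ ((χ → φ) → (φ → ψ))) = T ∧ U = U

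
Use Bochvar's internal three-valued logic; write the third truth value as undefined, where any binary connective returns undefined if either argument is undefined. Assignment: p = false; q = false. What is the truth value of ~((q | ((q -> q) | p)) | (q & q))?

false

q -> q = false -> false = true
(q -> q) | p = true | false = true
q | ((q -> q) | p) = false | true = true
q & q = false & false = false
(q | ((q -> q) | p)) | (q & q) = true | false = true
~((q | ((q -> q) | p)) | (q & q)) = ~true = false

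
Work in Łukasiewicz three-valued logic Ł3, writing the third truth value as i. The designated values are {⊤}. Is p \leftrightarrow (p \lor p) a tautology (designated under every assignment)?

Every assignment of p over {⊤, i, ⊥} gives a value in {⊤}.
In particular, with p=i: p \leftrightarrow (p \lor p) = ⊤.

Yes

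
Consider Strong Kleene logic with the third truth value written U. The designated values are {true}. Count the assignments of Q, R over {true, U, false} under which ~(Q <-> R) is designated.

Designated under: (Q=true, R=false); (Q=false, R=true).

2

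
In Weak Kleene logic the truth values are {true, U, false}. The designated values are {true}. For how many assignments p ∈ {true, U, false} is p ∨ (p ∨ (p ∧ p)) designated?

1

p=true: true ✓
p=U: U ·
p=false: false ·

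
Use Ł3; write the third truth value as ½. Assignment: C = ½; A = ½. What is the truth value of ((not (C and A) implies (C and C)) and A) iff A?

⊤

C and A = ½ and ½ = ½
not (C and A) = not ½ = ½
C and C = ½ and ½ = ½
not (C and A) implies (C and C) = ½ implies ½ = ⊤  [min(1, 1−½+½)]
(not (C and A) implies (C and C)) and A = ⊤ and ½ = ½
((not (C and A) implies (C and C)) and A) iff A = ½ iff ½ = ⊤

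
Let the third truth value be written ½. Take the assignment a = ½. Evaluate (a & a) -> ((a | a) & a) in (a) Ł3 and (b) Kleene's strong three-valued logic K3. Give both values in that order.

In Ł3: a & a = ½ & ½ = ½
a | a = ½ | ½ = ½
(a | a) & a = ½ & ½ = ½
(a & a) -> ((a | a) & a) = ½ -> ½ = true  [min(1, 1−½+½)]
In Kleene's strong three-valued logic K3: a & a = ½ & ½ = ½
a | a = ½ | ½ = ½
(a | a) & a = ½ & ½ = ½
(a & a) -> ((a | a) & a) = ½ -> ½ = ½
They differ because Ł3 and Kleene's strong three-valued logic K3 treat ½ differently under implication.

true; ½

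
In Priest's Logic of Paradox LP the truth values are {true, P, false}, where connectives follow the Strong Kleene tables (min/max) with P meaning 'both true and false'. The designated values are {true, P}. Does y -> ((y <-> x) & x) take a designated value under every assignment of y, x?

No

Countermodel: y=true, x=false gives false, which is not designated.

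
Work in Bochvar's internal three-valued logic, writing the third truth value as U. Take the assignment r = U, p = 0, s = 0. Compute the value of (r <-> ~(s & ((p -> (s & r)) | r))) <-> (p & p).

s & r = 0 & U = U
p -> (s & r) = 0 -> U = U
(p -> (s & r)) | r = U | U = U
s & ((p -> (s & r)) | r) = 0 & U = U
~(s & ((p -> (s & r)) | r)) = ~U = U
r <-> ~(s & ((p -> (s & r)) | r)) = U <-> U = U
p & p = 0 & 0 = 0
(r <-> ~(s & ((p -> (s & r)) | r))) <-> (p & p) = U <-> 0 = U

U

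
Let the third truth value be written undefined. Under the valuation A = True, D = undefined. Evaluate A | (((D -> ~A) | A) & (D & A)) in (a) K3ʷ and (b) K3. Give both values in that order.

In K3ʷ: ~A = ~True = False
D -> ~A = undefined -> False = undefined
(D -> ~A) | A = undefined | True = undefined
D & A = undefined & True = undefined
((D -> ~A) | A) & (D & A) = undefined & undefined = undefined
A | (((D -> ~A) | A) & (D & A)) = True | undefined = undefined
In K3: ~A = ~True = False
D -> ~A = undefined -> False = undefined  [~undefined | False]
(D -> ~A) | A = undefined | True = True
D & A = undefined & True = undefined
((D -> ~A) | A) & (D & A) = True & undefined = undefined
A | (((D -> ~A) | A) & (D & A)) = True | undefined = True
They differ because K3ʷ and K3 treat undefined differently under the binary connectives.

undefined; True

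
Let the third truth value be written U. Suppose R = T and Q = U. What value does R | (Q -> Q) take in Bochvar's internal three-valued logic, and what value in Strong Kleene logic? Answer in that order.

U; T

In Bochvar's internal three-valued logic: Q -> Q = U -> U = U
R | (Q -> Q) = T | U = U
In Strong Kleene logic: Q -> Q = U -> U = U
R | (Q -> Q) = T | U = T
They differ because Bochvar's internal three-valued logic and Strong Kleene logic treat U differently under the binary connectives.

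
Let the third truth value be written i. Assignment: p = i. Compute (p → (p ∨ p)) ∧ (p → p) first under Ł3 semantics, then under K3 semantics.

true; i

In Ł3: p ∨ p = i ∨ i = i
p → (p ∨ p) = i → i = true  [min(1, 1−½+½)]
p → p = i → i = true
(p → (p ∨ p)) ∧ (p → p) = true ∧ true = true
In K3: p ∨ p = i ∨ i = i
p → (p ∨ p) = i → i = i
p → p = i → i = i
(p → (p ∨ p)) ∧ (p → p) = i ∧ i = i
They differ because Ł3 and K3 treat i differently under implication.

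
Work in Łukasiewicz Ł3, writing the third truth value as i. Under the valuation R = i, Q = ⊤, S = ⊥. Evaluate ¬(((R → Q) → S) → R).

⊥

R → Q = i → ⊤ = ⊤  [min(1, 1−½+1)]
(R → Q) → S = ⊤ → ⊥ = ⊥
((R → Q) → S) → R = ⊥ → i = ⊤
¬(((R → Q) → S) → R) = ¬⊤ = ⊥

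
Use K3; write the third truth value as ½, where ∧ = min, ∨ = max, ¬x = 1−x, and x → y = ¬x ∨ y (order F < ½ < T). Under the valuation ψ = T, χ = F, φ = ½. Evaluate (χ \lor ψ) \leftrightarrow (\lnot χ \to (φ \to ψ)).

T

χ \lor ψ = F \lor T = T
\lnot χ = \lnot F = T
φ \to ψ = ½ \to T = T  [\lnot ½ \lor T]
\lnot χ \to (φ \to ψ) = T \to T = T
(χ \lor ψ) \leftrightarrow (\lnot χ \to (φ \to ψ)) = T \leftrightarrow T = T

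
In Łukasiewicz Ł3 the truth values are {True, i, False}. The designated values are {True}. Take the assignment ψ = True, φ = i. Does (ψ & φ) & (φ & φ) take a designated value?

ψ & φ = True & i = i
φ & φ = i & i = i
(ψ & φ) & (φ & φ) = i & i = i
i ∉ {True}.

No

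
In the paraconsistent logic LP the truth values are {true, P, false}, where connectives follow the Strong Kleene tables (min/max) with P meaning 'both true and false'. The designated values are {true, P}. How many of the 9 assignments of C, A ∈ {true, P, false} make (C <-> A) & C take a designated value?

5

Of the 9 assignments, 5 give a value in {true, P}.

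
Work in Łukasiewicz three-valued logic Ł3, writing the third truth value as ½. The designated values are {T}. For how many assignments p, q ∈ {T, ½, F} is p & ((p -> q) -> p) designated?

3

Designated under: (p=T, q=T); (p=T, q=½); (p=T, q=F).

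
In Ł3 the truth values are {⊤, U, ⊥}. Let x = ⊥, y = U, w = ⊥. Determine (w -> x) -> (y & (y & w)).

⊥

w -> x = ⊥ -> ⊥ = ⊤
y & w = U & ⊥ = ⊥
y & (y & w) = U & ⊥ = ⊥
(w -> x) -> (y & (y & w)) = ⊤ -> ⊥ = ⊥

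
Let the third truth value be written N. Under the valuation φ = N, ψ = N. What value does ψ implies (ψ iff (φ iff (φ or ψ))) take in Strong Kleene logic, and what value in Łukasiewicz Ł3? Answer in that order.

In Strong Kleene logic: φ or ψ = N or N = N
φ iff (φ or ψ) = N iff N = N
ψ iff (φ iff (φ or ψ)) = N iff N = N
ψ implies (ψ iff (φ iff (φ or ψ))) = N implies N = N  [not N or N]
In Łukasiewicz Ł3: φ or ψ = N or N = N
φ iff (φ or ψ) = N iff N = true  [1 − |½−½|]
ψ iff (φ iff (φ or ψ)) = N iff true = N
ψ implies (ψ iff (φ iff (φ or ψ))) = N implies N = true
They differ because Strong Kleene logic and Łukasiewicz Ł3 treat N differently under implication.

N; true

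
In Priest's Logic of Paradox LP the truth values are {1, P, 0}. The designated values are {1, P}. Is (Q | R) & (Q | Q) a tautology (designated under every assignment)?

No

Countermodel: Q=0, R=1 gives 0, which is not designated.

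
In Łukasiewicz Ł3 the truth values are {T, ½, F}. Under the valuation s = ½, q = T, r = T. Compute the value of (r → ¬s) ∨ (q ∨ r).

¬s = ¬½ = ½
r → ¬s = T → ½ = ½
q ∨ r = T ∨ T = T
(r → ¬s) ∨ (q ∨ r) = ½ ∨ T = T

T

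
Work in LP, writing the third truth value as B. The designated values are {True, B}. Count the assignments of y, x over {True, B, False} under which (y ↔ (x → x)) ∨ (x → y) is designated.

8

Of the 9 assignments, 8 give a value in {True, B}.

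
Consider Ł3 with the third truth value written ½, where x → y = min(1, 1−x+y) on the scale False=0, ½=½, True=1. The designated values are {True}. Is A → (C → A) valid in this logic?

Yes

Every assignment of A, C over {True, ½, False} gives a value in {True}.
In particular, with A=½, C=½: A → (C → A) = True.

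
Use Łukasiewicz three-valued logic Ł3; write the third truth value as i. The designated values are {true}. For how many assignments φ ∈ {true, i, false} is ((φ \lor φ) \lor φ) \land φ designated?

1

φ=true: true ✓
φ=i: i ·
φ=false: false ·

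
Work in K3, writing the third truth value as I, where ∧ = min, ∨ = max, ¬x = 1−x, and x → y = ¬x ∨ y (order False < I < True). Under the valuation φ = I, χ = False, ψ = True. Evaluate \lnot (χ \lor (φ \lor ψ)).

φ \lor ψ = I \lor True = True
χ \lor (φ \lor ψ) = False \lor True = True
\lnot (χ \lor (φ \lor ψ)) = \lnot True = False

False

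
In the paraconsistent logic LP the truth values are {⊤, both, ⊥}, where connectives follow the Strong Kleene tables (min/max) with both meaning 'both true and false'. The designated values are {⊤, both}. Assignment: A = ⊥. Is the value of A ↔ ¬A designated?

¬A = ¬⊥ = ⊤
A ↔ ¬A = ⊥ ↔ ⊤ = ⊥
⊥ ∉ {⊤, both}.

No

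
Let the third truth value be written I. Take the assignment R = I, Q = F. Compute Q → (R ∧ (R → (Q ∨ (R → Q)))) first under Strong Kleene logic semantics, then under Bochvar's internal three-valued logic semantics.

T; I

In Strong Kleene logic: R → Q = I → F = I  [¬I ∨ F]
Q ∨ (R → Q) = F ∨ I = I
R → (Q ∨ (R → Q)) = I → I = I
R ∧ (R → (Q ∨ (R → Q))) = I ∧ I = I
Q → (R ∧ (R → (Q ∨ (R → Q)))) = F → I = T
In Bochvar's internal three-valued logic: R → Q = I → F = I
Q ∨ (R → Q) = F ∨ I = I
R → (Q ∨ (R → Q)) = I → I = I
R ∧ (R → (Q ∨ (R → Q))) = I ∧ I = I
Q → (R ∧ (R → (Q ∨ (R → Q)))) = F → I = I
They differ because Strong Kleene logic and Bochvar's internal three-valued logic treat I differently under the binary connectives.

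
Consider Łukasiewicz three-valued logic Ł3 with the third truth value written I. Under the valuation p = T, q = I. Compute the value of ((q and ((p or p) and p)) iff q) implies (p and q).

I

p or p = T or T = T
(p or p) and p = T and T = T
q and ((p or p) and p) = I and T = I
(q and ((p or p) and p)) iff q = I iff I = T  [1 − |½−½|]
p and q = T and I = I
((q and ((p or p) and p)) iff q) implies (p and q) = T implies I = I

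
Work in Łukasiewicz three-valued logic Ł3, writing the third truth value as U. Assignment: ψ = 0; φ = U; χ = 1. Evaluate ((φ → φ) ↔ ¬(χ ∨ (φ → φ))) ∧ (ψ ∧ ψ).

0

φ → φ = U → U = 1
φ → φ = U → U = 1
χ ∨ (φ → φ) = 1 ∨ 1 = 1
¬(χ ∨ (φ → φ)) = ¬1 = 0
(φ → φ) ↔ ¬(χ ∨ (φ → φ)) = 1 ↔ 0 = 0
ψ ∧ ψ = 0 ∧ 0 = 0
((φ → φ) ↔ ¬(χ ∨ (φ → φ))) ∧ (ψ ∧ ψ) = 0 ∧ 0 = 0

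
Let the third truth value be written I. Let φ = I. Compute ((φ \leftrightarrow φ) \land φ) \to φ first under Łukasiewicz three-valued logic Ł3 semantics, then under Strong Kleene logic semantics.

In Łukasiewicz three-valued logic Ł3: φ \leftrightarrow φ = I \leftrightarrow I = true
(φ \leftrightarrow φ) \land φ = true \land I = I
((φ \leftrightarrow φ) \land φ) \to φ = I \to I = true
In Strong Kleene logic: φ \leftrightarrow φ = I \leftrightarrow I = I
(φ \leftrightarrow φ) \land φ = I \land I = I
((φ \leftrightarrow φ) \land φ) \to φ = I \to I = I  [\lnot I \lor I]
They differ because Łukasiewicz three-valued logic Ł3 and Strong Kleene logic treat I differently under implication.

true; I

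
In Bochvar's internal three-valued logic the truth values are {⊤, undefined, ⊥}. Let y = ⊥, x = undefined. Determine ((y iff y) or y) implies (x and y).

y iff y = ⊥ iff ⊥ = ⊤
(y iff y) or y = ⊤ or ⊥ = ⊤
x and y = undefined and ⊥ = undefined
((y iff y) or y) implies (x and y) = ⊤ implies undefined = undefined  [any arg is the third value ⇒ result is the third value]

undefined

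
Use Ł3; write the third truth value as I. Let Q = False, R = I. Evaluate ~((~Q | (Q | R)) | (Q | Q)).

False

~Q = ~False = True
Q | R = False | I = I
~Q | (Q | R) = True | I = True
Q | Q = False | False = False
(~Q | (Q | R)) | (Q | Q) = True | False = True
~((~Q | (Q | R)) | (Q | Q)) = ~True = False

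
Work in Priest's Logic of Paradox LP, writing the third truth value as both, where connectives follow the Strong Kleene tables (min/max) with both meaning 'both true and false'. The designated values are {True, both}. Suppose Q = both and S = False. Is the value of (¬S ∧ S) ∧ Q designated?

No

¬S = ¬False = True
¬S ∧ S = True ∧ False = False
(¬S ∧ S) ∧ Q = False ∧ both = False
False ∉ {True, both}.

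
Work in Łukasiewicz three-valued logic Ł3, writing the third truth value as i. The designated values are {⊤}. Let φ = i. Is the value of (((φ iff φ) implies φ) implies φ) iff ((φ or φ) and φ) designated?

φ iff φ = i iff i = ⊤  [1 − |½−½|]
(φ iff φ) implies φ = ⊤ implies i = i
((φ iff φ) implies φ) implies φ = i implies i = ⊤
φ or φ = i or i = i
(φ or φ) and φ = i and i = i
(((φ iff φ) implies φ) implies φ) iff ((φ or φ) and φ) = ⊤ iff i = i
i ∉ {⊤}.

No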